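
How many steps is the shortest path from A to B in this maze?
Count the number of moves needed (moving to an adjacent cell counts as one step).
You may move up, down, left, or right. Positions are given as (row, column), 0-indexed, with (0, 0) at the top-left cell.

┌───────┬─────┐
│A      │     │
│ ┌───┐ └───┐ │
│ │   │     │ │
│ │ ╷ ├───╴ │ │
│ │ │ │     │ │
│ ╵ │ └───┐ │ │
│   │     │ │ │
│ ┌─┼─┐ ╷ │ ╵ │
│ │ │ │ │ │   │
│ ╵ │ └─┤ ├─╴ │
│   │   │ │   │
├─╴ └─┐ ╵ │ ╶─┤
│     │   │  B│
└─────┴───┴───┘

Using BFS to find shortest path:
Start: (0, 0), End: (6, 6)
Path found:
(0,0) → (0,1) → (0,2) → (0,3) → (1,3) → (1,4) → (1,5) → (2,5) → (3,5) → (4,5) → (4,6) → (5,6) → (5,5) → (6,5) → (6,6)
Number of steps: 14

Solution:

┌───────┬─────┐
│A → → ↓│     │
│ ┌───┐ └───┐ │
│ │   │↳ → ↓│ │
│ │ ╷ ├───╴ │ │
│ │ │ │    ↓│ │
│ ╵ │ └───┐ │ │
│   │     │↓│ │
│ ┌─┼─┐ ╷ │ ╵ │
│ │ │ │ │ │↳ ↓│
│ ╵ │ └─┤ ├─╴ │
│   │   │ │↓ ↲│
├─╴ └─┐ ╵ │ ╶─┤
│     │   │↳ B│
└─────┴───┴───┘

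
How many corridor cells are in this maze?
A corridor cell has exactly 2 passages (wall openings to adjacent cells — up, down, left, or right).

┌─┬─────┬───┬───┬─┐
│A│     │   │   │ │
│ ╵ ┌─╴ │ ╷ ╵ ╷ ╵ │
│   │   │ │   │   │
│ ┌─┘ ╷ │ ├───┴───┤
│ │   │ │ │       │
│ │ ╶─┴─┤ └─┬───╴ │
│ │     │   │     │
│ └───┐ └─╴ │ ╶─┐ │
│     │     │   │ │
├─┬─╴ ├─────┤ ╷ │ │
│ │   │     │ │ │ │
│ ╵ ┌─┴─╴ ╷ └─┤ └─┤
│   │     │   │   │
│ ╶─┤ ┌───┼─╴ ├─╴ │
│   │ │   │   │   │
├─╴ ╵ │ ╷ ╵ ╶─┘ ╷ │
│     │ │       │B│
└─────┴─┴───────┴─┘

Counting cells with exactly 2 passages:
Total corridor cells: 61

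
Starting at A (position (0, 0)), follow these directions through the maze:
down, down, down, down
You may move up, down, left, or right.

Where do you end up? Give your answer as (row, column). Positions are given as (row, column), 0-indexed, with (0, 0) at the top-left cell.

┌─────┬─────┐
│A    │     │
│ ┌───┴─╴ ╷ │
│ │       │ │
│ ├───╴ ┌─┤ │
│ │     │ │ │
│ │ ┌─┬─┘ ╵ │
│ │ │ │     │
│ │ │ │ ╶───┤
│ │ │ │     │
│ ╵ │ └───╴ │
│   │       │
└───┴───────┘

Following directions step by step:
Start: (0, 0)
  down: (0, 0) → (1, 0)
  down: (1, 0) → (2, 0)
  down: (2, 0) → (3, 0)
  down: (3, 0) → (4, 0)
Final position: (4, 0)

Path taken:

┌─────┬─────┐
│A    │     │
│ ┌───┴─╴ ╷ │
│↓│       │ │
│ ├───╴ ┌─┤ │
│↓│     │ │ │
│ │ ┌─┬─┘ ╵ │
│↓│ │ │     │
│ │ │ │ ╶───┤
│B│ │ │     │
│ ╵ │ └───╴ │
│   │       │
└───┴───────┘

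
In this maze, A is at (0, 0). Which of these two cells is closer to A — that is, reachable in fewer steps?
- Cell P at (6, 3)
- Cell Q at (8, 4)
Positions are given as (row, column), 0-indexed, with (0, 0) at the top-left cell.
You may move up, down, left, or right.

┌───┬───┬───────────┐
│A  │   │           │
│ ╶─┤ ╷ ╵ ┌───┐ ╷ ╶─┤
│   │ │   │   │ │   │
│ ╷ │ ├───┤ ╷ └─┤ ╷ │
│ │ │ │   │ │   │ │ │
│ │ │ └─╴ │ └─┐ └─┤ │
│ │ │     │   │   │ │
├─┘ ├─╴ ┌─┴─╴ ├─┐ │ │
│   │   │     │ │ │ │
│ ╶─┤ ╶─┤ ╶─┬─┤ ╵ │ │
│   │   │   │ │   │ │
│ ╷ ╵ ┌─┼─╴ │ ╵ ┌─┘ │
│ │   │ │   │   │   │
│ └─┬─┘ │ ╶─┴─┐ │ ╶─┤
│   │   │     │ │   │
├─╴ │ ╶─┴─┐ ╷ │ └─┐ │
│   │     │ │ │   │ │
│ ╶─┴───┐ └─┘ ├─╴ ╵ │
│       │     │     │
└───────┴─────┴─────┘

Shortest path A → P at (6, 3): 75 steps
Shortest path A → Q at (8, 4): 70 steps

Q is closer (70 steps vs 75 steps).

Path to P:

┌───┬───┬───────────┐
│A  │↱ ↓│↱ → → → ↓  │
│ ╶─┤ ╷ ╵ ┌───┐ ╷ ╶─┤
│↳ ↓│↑│↳ ↑│↓ ↰│ │↳ ↓│
│ ╷ │ ├───┤ ╷ └─┤ ╷ │
│ │↓│↑│   │↓│↑ ↰│ │↓│
│ │ │ └─╴ │ └─┐ └─┤ │
│ │↓│↑ ↰  │↳ ↓│↑ ↰│↓│
├─┘ ├─╴ ┌─┴─╴ ├─┐ │ │
│↓ ↲│↱ ↑│↓ ← ↲│ │↑│↓│
│ ╶─┤ ╶─┤ ╶─┬─┤ ╵ │ │
│↳ ↓│↑  │↳ ↓│ │↱ ↑│↓│
│ ╷ ╵ ┌─┼─╴ │ ╵ ┌─┘ │
│ │↳ ↑│P│↓ ↲│  ↑│↓ ↲│
│ └─┬─┘ │ ╶─┴─┐ │ ╶─┤
│   │↱ ↑│↳ → ↓│↑│↳ ↓│
├─╴ │ ╶─┴─┐ ╷ │ └─┐ │
│   │↑ ← ↰│ │↓│↑ ↰│↓│
│ ╶─┴───┐ └─┘ ├─╴ ╵ │
│       │↑ ← ↲│  ↑ ↲│
└───────┴─────┴─────┘

Path to Q:

┌───┬───┬───────────┐
│A  │↱ ↓│↱ → → → ↓  │
│ ╶─┤ ╷ ╵ ┌───┐ ╷ ╶─┤
│↳ ↓│↑│↳ ↑│↓ ↰│ │↳ ↓│
│ ╷ │ ├───┤ ╷ └─┤ ╷ │
│ │↓│↑│   │↓│↑ ↰│ │↓│
│ │ │ └─╴ │ └─┐ └─┤ │
│ │↓│↑ ↰  │↳ ↓│↑ ↰│↓│
├─┘ ├─╴ ┌─┴─╴ ├─┐ │ │
│↓ ↲│↱ ↑│↓ ← ↲│ │↑│↓│
│ ╶─┤ ╶─┤ ╶─┬─┤ ╵ │ │
│↳ ↓│↑  │↳ ↓│ │↱ ↑│↓│
│ ╷ ╵ ┌─┼─╴ │ ╵ ┌─┘ │
│ │↳ ↑│ │↓ ↲│  ↑│↓ ↲│
│ └─┬─┘ │ ╶─┴─┐ │ ╶─┤
│   │   │↳ → ↓│↑│↳ ↓│
├─╴ │ ╶─┴─┐ ╷ │ └─┐ │
│   │    Q│ │↓│↑ ↰│↓│
│ ╶─┴───┐ └─┘ ├─╴ ╵ │
│       │↑ ← ↲│  ↑ ↲│
└───────┴─────┴─────┘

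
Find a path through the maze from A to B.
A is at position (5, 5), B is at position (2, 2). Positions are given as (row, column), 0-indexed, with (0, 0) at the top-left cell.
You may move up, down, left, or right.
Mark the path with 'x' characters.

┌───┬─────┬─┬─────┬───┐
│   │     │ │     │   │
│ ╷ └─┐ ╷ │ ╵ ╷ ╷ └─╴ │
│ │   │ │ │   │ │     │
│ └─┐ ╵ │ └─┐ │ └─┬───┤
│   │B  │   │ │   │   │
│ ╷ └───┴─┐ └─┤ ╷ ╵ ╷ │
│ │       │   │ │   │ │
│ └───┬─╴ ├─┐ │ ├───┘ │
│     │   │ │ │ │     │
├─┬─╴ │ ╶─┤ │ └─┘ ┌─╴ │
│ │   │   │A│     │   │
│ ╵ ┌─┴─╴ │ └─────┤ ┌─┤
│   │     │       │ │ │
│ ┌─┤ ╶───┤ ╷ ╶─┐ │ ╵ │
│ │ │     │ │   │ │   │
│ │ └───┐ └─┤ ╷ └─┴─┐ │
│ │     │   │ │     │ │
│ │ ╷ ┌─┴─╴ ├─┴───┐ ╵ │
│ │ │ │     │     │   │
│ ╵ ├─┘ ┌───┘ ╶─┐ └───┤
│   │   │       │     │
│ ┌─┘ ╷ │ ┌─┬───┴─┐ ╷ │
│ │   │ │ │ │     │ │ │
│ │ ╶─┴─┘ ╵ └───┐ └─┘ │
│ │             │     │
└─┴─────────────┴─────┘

Finding the shortest path from (5, 5) to (2, 2):
Path length: 32 steps
Directions: down → right → down → right → down → right → right → down → right → up → up → left → up → up → right → up → left → left → down → left → left → up → up → left → up → left → up → up → left → down → down → left

Solution:

┌───┬─────┬─┬─────┬───┐
│   │  x x│ │     │   │
│ ╷ └─┐ ╷ │ ╵ ╷ ╷ └─╴ │
│ │   │x│x│   │ │     │
│ └─┐ ╵ │ └─┐ │ └─┬───┤
│   │B x│x x│ │   │   │
│ ╷ └───┴─┐ └─┤ ╷ ╵ ╷ │
│ │       │x x│ │   │ │
│ └───┬─╴ ├─┐ │ ├───┘ │
│     │   │ │x│ │x x x│
├─┬─╴ │ ╶─┤ │ └─┘ ┌─╴ │
│ │   │   │A│x x x│x x│
│ ╵ ┌─┴─╴ │ └─────┤ ┌─┤
│   │     │x x    │x│ │
│ ┌─┤ ╶───┤ ╷ ╶─┐ │ ╵ │
│ │ │     │ │x x│ │x x│
│ │ └───┐ └─┤ ╷ └─┴─┐ │
│ │     │   │ │x x x│x│
│ │ ╷ ┌─┴─╴ ├─┴───┐ ╵ │
│ │ │ │     │     │x x│
│ ╵ ├─┘ ┌───┘ ╶─┐ └───┤
│   │   │       │     │
│ ┌─┘ ╷ │ ┌─┬───┴─┐ ╷ │
│ │   │ │ │ │     │ │ │
│ │ ╶─┴─┘ ╵ └───┐ └─┘ │
│ │             │     │
└─┴─────────────┴─────┘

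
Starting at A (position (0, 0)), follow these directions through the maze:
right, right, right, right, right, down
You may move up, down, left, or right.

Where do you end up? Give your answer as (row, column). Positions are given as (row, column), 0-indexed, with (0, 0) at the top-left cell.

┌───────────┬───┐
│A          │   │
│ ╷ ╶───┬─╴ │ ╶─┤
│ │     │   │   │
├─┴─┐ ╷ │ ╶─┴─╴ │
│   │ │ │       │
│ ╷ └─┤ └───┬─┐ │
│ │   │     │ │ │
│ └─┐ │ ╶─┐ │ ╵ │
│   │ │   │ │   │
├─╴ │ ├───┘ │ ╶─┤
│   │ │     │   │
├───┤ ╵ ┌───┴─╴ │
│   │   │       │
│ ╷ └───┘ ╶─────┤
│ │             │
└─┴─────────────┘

Following directions step by step:
Start: (0, 0)
  right: (0, 0) → (0, 1)
  right: (0, 1) → (0, 2)
  right: (0, 2) → (0, 3)
  right: (0, 3) → (0, 4)
  right: (0, 4) → (0, 5)
  down: (0, 5) → (1, 5)
Final position: (1, 5)

Path taken:

┌───────────┬───┐
│A → → → → ↓│   │
│ ╷ ╶───┬─╴ │ ╶─┤
│ │     │  B│   │
├─┴─┐ ╷ │ ╶─┴─╴ │
│   │ │ │       │
│ ╷ └─┤ └───┬─┐ │
│ │   │     │ │ │
│ └─┐ │ ╶─┐ │ ╵ │
│   │ │   │ │   │
├─╴ │ ├───┘ │ ╶─┤
│   │ │     │   │
├───┤ ╵ ┌───┴─╴ │
│   │   │       │
│ ╷ └───┘ ╶─────┤
│ │             │
└─┴─────────────┘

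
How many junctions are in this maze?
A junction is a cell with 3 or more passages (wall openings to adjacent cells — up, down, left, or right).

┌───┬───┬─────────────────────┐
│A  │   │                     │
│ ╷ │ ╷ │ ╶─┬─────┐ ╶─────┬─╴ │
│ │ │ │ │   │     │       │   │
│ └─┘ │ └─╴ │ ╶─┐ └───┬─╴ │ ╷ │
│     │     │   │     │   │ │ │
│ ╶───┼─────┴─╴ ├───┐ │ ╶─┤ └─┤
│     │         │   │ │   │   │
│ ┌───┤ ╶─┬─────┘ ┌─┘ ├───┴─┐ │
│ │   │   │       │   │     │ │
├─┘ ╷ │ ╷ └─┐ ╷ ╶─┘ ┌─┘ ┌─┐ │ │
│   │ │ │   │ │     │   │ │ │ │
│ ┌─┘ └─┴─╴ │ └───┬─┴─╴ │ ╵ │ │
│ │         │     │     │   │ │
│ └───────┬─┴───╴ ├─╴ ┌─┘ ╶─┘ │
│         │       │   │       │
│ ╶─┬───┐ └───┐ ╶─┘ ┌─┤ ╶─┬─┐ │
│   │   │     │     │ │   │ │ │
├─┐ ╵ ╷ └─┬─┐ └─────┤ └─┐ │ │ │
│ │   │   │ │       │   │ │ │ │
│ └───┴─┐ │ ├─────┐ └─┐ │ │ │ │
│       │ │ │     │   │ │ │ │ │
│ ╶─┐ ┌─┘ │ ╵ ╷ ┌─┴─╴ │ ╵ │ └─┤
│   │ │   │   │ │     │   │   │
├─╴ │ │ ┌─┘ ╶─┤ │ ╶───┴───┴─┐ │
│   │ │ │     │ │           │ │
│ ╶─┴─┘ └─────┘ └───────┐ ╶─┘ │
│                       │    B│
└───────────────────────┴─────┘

Checking each cell for number of passages:

Junctions found (3+ passages):
  (0, 9): 3 passages
  (1, 14): 3 passages
  (2, 0): 3 passages
  (3, 0): 3 passages
  (4, 3): 3 passages
  (4, 6): 3 passages
  (4, 7): 3 passages
  (5, 11): 3 passages
  (6, 2): 3 passages
  (6, 10): 3 passages
  (6, 12): 3 passages
  (7, 0): 3 passages
  (7, 7): 3 passages
  (7, 12): 3 passages
  (7, 14): 3 passages
  (10, 0): 3 passages
  (10, 2): 3 passages
  (10, 7): 3 passages
  (11, 5): 3 passages
  (12, 5): 3 passages
  (12, 12): 3 passages
  (13, 3): 3 passages
  (13, 7): 3 passages
Total junctions: 23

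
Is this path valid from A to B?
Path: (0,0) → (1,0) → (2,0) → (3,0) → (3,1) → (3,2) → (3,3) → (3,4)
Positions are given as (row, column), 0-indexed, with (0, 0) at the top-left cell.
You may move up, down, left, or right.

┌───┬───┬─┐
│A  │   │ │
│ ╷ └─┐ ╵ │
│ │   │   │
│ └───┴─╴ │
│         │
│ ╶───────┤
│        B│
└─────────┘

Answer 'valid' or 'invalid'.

Checking path validity:
Result: All consecutive moves are passable.

valid

Correct solution:

┌───┬───┬─┐
│A  │   │ │
│ ╷ └─┐ ╵ │
│↓│   │   │
│ └───┴─╴ │
│↓        │
│ ╶───────┤
│↳ → → → B│
└─────────┘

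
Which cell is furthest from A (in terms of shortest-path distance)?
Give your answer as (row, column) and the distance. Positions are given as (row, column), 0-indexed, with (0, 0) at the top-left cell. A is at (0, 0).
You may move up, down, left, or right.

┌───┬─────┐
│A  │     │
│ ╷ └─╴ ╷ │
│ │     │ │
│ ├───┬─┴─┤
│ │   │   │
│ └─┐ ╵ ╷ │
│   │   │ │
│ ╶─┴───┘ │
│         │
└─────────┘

Computing BFS distances from A to all cells:
Furthest cell: (2, 1)
Distance: 15 steps

Path from A to the furthest cell:

┌───┬─────┐
│A  │     │
│ ╷ └─╴ ╷ │
│↓│     │ │
│ ├───┬─┴─┤
│↓│B ↰│↓ ↰│
│ └─┐ ╵ ╷ │
│↓  │↑ ↲│↑│
│ ╶─┴───┘ │
│↳ → → → ↑│
└─────────┘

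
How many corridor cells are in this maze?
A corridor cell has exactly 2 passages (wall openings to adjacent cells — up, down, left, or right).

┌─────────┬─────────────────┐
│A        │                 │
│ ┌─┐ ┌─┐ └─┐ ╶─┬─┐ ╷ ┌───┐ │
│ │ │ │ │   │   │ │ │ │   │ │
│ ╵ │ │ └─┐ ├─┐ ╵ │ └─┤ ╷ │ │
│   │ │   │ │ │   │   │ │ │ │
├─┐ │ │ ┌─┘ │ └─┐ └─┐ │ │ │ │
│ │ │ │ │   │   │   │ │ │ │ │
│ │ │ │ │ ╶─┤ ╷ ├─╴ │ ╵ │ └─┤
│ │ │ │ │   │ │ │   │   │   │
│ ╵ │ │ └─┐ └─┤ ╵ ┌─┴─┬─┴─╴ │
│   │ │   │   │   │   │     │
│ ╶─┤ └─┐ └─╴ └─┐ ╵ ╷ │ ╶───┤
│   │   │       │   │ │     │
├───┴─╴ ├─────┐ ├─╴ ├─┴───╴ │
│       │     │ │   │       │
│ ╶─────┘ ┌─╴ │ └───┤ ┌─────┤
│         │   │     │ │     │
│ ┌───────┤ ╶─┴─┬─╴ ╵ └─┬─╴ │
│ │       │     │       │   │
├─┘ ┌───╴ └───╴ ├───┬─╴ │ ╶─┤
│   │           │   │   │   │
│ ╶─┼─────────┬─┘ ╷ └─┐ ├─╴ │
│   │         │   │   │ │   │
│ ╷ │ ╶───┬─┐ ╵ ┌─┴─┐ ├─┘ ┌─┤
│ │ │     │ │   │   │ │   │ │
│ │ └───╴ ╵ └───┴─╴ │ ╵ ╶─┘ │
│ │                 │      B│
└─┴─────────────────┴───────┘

Counting cells with exactly 2 passages:
Total corridor cells: 152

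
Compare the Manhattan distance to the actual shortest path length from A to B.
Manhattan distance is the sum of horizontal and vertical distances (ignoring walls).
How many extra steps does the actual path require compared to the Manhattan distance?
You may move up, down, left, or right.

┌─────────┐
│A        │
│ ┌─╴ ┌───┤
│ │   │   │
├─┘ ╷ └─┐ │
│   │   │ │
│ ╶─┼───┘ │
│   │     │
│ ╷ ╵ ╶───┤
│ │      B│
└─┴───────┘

Manhattan distance: |4 - 0| + |4 - 0| = 8
Actual path length: 12
Extra steps: 12 - 8 = 4

Solution:

┌─────────┐
│A → ↓    │
│ ┌─╴ ┌───┤
│ │↓ ↲│   │
├─┘ ╷ └─┐ │
│↓ ↲│   │ │
│ ╶─┼───┘ │
│↳ ↓│     │
│ ╷ ╵ ╶───┤
│ │↳ → → B│
└─┴───────┘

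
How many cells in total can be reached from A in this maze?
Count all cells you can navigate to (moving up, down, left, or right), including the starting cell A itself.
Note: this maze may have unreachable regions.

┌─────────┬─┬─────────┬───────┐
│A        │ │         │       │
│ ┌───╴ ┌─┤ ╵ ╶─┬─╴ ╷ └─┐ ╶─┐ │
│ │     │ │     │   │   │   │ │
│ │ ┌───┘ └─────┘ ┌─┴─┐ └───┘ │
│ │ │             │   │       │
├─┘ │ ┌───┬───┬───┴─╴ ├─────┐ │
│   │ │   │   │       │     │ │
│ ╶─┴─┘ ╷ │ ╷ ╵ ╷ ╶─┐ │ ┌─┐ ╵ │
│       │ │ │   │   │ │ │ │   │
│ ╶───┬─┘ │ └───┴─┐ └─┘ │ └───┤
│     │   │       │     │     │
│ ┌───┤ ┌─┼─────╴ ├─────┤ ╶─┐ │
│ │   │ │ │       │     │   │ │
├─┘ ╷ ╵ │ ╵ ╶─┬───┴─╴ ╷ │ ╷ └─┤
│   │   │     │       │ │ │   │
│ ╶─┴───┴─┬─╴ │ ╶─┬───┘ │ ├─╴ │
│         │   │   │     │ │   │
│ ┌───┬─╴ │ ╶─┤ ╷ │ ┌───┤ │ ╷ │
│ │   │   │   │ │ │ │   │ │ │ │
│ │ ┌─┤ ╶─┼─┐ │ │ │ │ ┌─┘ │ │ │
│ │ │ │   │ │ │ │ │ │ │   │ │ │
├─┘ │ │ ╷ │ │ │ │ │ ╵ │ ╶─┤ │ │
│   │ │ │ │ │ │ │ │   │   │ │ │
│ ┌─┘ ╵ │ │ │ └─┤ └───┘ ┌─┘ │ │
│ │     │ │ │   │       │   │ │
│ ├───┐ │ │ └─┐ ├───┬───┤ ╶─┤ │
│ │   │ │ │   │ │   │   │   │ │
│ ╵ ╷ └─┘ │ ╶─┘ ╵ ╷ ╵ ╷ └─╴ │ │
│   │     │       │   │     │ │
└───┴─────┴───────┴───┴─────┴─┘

Using BFS/flood-fill to find all reachable cells from A:
Maze size: 15 × 15 = 225 total cells
157 cell(s) are walled off and cannot be reached from A.
Reachable cells: 68

Reachable region (· marks reachable cells):

┌─────────┬─┬─────────┬───────┐
│A · · · ·│ │         │       │
│ ┌───╴ ┌─┤ ╵ ╶─┬─╴ ╷ └─┐ ╶─┐ │
│·│· · ·│ │     │   │   │   │ │
│ │ ┌───┘ └─────┘ ┌─┴─┐ └───┘ │
│·│·│             │   │       │
├─┘ │ ┌───┬───┬───┴─╴ ├─────┐ │
│· ·│ │· ·│   │       │     │ │
│ ╶─┴─┘ ╷ │ ╷ ╵ ╷ ╶─┐ │ ┌─┐ ╵ │
│· · · ·│·│ │   │   │ │ │ │   │
│ ╶───┬─┘ │ └───┴─┐ └─┘ │ └───┤
│· · ·│· ·│       │     │     │
│ ┌───┤ ┌─┼─────╴ ├─────┤ ╶─┐ │
│·│· ·│·│ │       │     │   │ │
├─┘ ╷ ╵ │ ╵ ╶─┬───┴─╴ ╷ │ ╷ └─┤
│· ·│· ·│     │       │ │ │   │
│ ╶─┴───┴─┬─╴ │ ╶─┬───┘ │ ├─╴ │
│· · · · ·│   │   │     │ │   │
│ ┌───┬─╴ │ ╶─┤ ╷ │ ┌───┤ │ ╷ │
│·│· ·│· ·│   │ │ │ │   │ │ │ │
│ │ ┌─┤ ╶─┼─┐ │ │ │ │ ┌─┘ │ │ │
│·│·│·│· ·│ │ │ │ │ │ │   │ │ │
├─┘ │ │ ╷ │ │ │ │ │ ╵ │ ╶─┤ │ │
│· ·│·│·│·│ │ │ │ │   │   │ │ │
│ ┌─┘ ╵ │ │ │ └─┤ └───┘ ┌─┘ │ │
│·│· · ·│·│ │   │       │   │ │
│ ├───┐ │ │ └─┐ ├───┬───┤ ╶─┤ │
│·│· ·│·│·│   │ │   │   │   │ │
│ ╵ ╷ └─┘ │ ╶─┘ ╵ ╷ ╵ ╷ └─╴ │ │
│· ·│· · ·│       │   │     │ │
└───┴─────┴───────┴───┴─────┴─┘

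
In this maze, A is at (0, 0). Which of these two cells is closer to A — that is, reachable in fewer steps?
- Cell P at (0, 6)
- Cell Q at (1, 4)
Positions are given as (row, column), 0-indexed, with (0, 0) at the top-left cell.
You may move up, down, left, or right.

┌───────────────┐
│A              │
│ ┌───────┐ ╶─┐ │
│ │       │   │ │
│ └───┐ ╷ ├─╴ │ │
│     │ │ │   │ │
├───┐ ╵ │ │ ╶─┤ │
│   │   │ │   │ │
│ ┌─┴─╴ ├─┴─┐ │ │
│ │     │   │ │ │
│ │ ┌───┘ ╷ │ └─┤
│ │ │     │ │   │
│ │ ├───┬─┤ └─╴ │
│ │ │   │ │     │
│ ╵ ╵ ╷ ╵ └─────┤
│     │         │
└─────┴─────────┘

Shortest path A → P at (0, 6): 6 steps
Shortest path A → Q at (1, 4): 9 steps

P is closer (6 steps vs 9 steps).

Path to P:

┌───────────────┐
│A → → → → → P  │
│ ┌───────┐ ╶─┐ │
│ │       │   │ │
│ └───┐ ╷ ├─╴ │ │
│     │ │ │   │ │
├───┐ ╵ │ │ ╶─┤ │
│   │   │ │   │ │
│ ┌─┴─╴ ├─┴─┐ │ │
│ │     │   │ │ │
│ │ ┌───┘ ╷ │ └─┤
│ │ │     │ │   │
│ │ ├───┬─┤ └─╴ │
│ │ │   │ │     │
│ ╵ ╵ ╷ ╵ └─────┤
│     │         │
└─────┴─────────┘

Path to Q:

┌───────────────┐
│A              │
│ ┌───────┐ ╶─┐ │
│↓│    ↱ Q│   │ │
│ └───┐ ╷ ├─╴ │ │
│↳ → ↓│↑│ │   │ │
├───┐ ╵ │ │ ╶─┤ │
│   │↳ ↑│ │   │ │
│ ┌─┴─╴ ├─┴─┐ │ │
│ │     │   │ │ │
│ │ ┌───┘ ╷ │ └─┤
│ │ │     │ │   │
│ │ ├───┬─┤ └─╴ │
│ │ │   │ │     │
│ ╵ ╵ ╷ ╵ └─────┤
│     │         │
└─────┴─────────┘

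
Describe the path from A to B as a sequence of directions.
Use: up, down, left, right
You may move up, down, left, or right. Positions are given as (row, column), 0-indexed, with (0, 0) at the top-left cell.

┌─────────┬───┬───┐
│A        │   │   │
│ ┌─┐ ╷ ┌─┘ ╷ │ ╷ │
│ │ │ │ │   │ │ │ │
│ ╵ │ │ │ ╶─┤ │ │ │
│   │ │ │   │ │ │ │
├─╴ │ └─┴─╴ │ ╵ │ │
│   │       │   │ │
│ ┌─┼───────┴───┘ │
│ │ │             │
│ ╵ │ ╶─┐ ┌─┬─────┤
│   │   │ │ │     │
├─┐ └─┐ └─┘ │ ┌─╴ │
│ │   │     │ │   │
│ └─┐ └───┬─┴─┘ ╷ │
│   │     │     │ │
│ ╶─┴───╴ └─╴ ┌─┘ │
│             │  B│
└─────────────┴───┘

Finding the path and converting it to directions:
Path through cells: (0,0) → (1,0) → (2,0) → (2,1) → (3,1) → (3,0) → (4,0) → (5,0) → (5,1) → (6,1) → (6,2) → (7,2) → (7,3) → (7,4) → (8,4) → (8,5) → (8,6) → (7,6) → (7,7) → (6,7) → (6,8) → (7,8) → (8,8)
Directions: down, down, right, down, left, down, down, right, down, right, down, right, right, down, right, right, up, right, up, right, down, down

Solution:

┌─────────┬───┬───┐
│A        │   │   │
│ ┌─┐ ╷ ┌─┘ ╷ │ ╷ │
│↓│ │ │ │   │ │ │ │
│ ╵ │ │ │ ╶─┤ │ │ │
│↳ ↓│ │ │   │ │ │ │
├─╴ │ └─┴─╴ │ ╵ │ │
│↓ ↲│       │   │ │
│ ┌─┼───────┴───┘ │
│↓│ │             │
│ ╵ │ ╶─┐ ┌─┬─────┤
│↳ ↓│   │ │ │     │
├─┐ └─┐ └─┘ │ ┌─╴ │
│ │↳ ↓│     │ │↱ ↓│
│ └─┐ └───┬─┴─┘ ╷ │
│   │↳ → ↓│  ↱ ↑│↓│
│ ╶─┴───╴ └─╴ ┌─┘ │
│        ↳ → ↑│  B│
└─────────────┴───┘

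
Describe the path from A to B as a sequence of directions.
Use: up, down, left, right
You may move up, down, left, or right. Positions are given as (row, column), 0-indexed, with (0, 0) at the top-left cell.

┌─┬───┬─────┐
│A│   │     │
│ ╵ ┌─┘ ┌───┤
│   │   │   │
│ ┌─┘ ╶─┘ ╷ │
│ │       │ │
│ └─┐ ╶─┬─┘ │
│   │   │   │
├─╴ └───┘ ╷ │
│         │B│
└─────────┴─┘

Finding the path and converting it to directions:
Path through cells: (0,0) → (1,0) → (2,0) → (3,0) → (3,1) → (4,1) → (4,2) → (4,3) → (4,4) → (3,4) → (3,5) → (4,5)
Directions: down, down, down, right, down, right, right, right, up, right, down

Solution:

┌─┬───┬─────┐
│A│   │     │
│ ╵ ┌─┘ ┌───┤
│↓  │   │   │
│ ┌─┘ ╶─┘ ╷ │
│↓│       │ │
│ └─┐ ╶─┬─┘ │
│↳ ↓│   │↱ ↓│
├─╴ └───┘ ╷ │
│  ↳ → → ↑│B│
└─────────┴─┘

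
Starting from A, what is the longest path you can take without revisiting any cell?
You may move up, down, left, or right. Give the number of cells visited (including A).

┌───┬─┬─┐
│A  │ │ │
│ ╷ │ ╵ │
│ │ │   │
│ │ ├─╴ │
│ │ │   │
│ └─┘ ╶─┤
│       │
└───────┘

Finding longest simple path using DFS:
Start: (0, 0)
Longest path visits 11 cells
Path: A → down → down → down → right → right → up → right → up → left → up

Solution:

┌───┬─┬─┐
│A  │B│ │
│ ╷ │ ╵ │
│↓│ │↑ ↰│
│ │ ├─╴ │
│↓│ │↱ ↑│
│ └─┘ ╶─┤
│↳ → ↑  │
└───────┘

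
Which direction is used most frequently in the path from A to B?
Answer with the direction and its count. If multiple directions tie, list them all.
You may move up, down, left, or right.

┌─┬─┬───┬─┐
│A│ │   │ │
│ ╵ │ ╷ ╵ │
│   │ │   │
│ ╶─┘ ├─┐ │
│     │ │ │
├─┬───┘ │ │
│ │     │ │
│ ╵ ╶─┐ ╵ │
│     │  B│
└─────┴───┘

Directions: down, down, right, right, up, up, right, down, right, down, down, down
Counts: {'down': 6, 'right': 4, 'up': 2}
Most common: down (6 times)

Solution:

┌─┬─┬───┬─┐
│A│ │↱ ↓│ │
│ ╵ │ ╷ ╵ │
│↓  │↑│↳ ↓│
│ ╶─┘ ├─┐ │
│↳ → ↑│ │↓│
├─┬───┘ │ │
│ │     │↓│
│ ╵ ╶─┐ ╵ │
│     │  B│
└─────┴───┘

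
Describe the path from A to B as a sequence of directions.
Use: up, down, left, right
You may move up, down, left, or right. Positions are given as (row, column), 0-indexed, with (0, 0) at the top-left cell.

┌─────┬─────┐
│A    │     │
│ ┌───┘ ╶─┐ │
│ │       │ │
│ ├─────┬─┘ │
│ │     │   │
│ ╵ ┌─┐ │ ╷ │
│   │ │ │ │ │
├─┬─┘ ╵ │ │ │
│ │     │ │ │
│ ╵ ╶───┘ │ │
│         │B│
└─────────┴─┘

Finding the path and converting it to directions:
Path through cells: (0,0) → (1,0) → (2,0) → (3,0) → (3,1) → (2,1) → (2,2) → (2,3) → (3,3) → (4,3) → (4,2) → (4,1) → (5,1) → (5,2) → (5,3) → (5,4) → (4,4) → (3,4) → (2,4) → (2,5) → (3,5) → (4,5) → (5,5)
Directions: down, down, down, right, up, right, right, down, down, left, left, down, right, right, right, up, up, up, right, down, down, down

Solution:

┌─────┬─────┐
│A    │     │
│ ┌───┘ ╶─┐ │
│↓│       │ │
│ ├─────┬─┘ │
│↓│↱ → ↓│↱ ↓│
│ ╵ ┌─┐ │ ╷ │
│↳ ↑│ │↓│↑│↓│
├─┬─┘ ╵ │ │ │
│ │↓ ← ↲│↑│↓│
│ ╵ ╶───┘ │ │
│  ↳ → → ↑│B│
└─────────┴─┘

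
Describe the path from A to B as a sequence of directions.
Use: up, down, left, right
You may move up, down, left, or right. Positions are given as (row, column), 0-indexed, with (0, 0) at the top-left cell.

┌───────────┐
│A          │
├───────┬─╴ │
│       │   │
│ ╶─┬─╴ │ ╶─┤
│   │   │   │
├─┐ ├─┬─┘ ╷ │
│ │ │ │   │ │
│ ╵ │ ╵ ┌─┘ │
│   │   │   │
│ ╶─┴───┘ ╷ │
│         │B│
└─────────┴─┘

Finding the path and converting it to directions:
Path through cells: (0,0) → (0,1) → (0,2) → (0,3) → (0,4) → (0,5) → (1,5) → (1,4) → (2,4) → (2,5) → (3,5) → (4,5) → (5,5)
Directions: right, right, right, right, right, down, left, down, right, down, down, down

Solution:

┌───────────┐
│A → → → → ↓│
├───────┬─╴ │
│       │↓ ↲│
│ ╶─┬─╴ │ ╶─┤
│   │   │↳ ↓│
├─┐ ├─┬─┘ ╷ │
│ │ │ │   │↓│
│ ╵ │ ╵ ┌─┘ │
│   │   │  ↓│
│ ╶─┴───┘ ╷ │
│         │B│
└─────────┴─┘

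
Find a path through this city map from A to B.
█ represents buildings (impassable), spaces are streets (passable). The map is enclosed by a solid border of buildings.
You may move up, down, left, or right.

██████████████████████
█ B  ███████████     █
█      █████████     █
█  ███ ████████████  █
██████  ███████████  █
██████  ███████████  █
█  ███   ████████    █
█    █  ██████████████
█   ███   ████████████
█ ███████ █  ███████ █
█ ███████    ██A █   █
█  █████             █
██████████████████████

Finding the shortest path from A to B:
Movement: cardinal only
Path length: 24 steps
Directions: down → left → left → left → up → left → left → left → up → up → left → left → up → up → up → up → left → up → up → left → left → up → left → left

Solution:

██████████████████████
█ B←↰███████████     █
█   ↑←↰█████████     █
█  ███↑████████████  █
██████↑↰███████████  █
██████ ↑███████████  █
█  ███ ↑ ████████    █
█    █ ↑██████████████
█   ███↑←↰████████████
█ ███████↑█  ███████ █
█ ███████↑←←↰██A █   █
█  █████    ↑←←↲     █
██████████████████████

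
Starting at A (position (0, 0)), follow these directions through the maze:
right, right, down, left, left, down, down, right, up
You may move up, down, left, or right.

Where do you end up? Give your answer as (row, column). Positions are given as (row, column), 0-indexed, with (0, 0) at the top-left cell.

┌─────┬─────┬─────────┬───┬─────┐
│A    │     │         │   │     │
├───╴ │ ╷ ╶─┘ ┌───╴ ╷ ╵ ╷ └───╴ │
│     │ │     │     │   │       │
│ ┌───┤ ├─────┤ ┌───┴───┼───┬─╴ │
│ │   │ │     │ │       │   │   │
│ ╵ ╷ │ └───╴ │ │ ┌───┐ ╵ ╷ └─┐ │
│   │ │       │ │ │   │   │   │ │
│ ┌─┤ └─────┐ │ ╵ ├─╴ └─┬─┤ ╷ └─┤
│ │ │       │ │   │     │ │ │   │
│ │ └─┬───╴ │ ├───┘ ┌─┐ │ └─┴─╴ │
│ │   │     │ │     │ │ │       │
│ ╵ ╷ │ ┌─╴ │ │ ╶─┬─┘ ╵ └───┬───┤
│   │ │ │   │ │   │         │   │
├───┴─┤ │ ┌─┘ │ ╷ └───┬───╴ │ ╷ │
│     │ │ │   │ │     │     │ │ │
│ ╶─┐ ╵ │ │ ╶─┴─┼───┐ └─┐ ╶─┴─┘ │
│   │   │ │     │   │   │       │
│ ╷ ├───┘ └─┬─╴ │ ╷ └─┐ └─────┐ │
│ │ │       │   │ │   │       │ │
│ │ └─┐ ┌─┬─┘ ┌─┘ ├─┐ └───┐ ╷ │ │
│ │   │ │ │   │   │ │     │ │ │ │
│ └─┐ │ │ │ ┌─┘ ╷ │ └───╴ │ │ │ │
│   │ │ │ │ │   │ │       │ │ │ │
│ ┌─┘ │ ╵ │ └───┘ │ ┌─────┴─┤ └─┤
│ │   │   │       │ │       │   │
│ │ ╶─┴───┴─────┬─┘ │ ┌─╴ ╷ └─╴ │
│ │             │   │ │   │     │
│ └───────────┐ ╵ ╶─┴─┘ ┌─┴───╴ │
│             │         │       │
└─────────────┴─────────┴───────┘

Following directions step by step:
Start: (0, 0)
  right: (0, 0) → (0, 1)
  right: (0, 1) → (0, 2)
  down: (0, 2) → (1, 2)
  left: (1, 2) → (1, 1)
  left: (1, 1) → (1, 0)
  down: (1, 0) → (2, 0)
  down: (2, 0) → (3, 0)
  right: (3, 0) → (3, 1)
  up: (3, 1) → (2, 1)
Final position: (2, 1)

Path taken:

┌─────┬─────┬─────────┬───┬─────┐
│A → ↓│     │         │   │     │
├───╴ │ ╷ ╶─┘ ┌───╴ ╷ ╵ ╷ └───╴ │
│↓ ← ↲│ │     │     │   │       │
│ ┌───┤ ├─────┤ ┌───┴───┼───┬─╴ │
│↓│B  │ │     │ │       │   │   │
│ ╵ ╷ │ └───╴ │ │ ┌───┐ ╵ ╷ └─┐ │
│↳ ↑│ │       │ │ │   │   │   │ │
│ ┌─┤ └─────┐ │ ╵ ├─╴ └─┬─┤ ╷ └─┤
│ │ │       │ │   │     │ │ │   │
│ │ └─┬───╴ │ ├───┘ ┌─┐ │ └─┴─╴ │
│ │   │     │ │     │ │ │       │
│ ╵ ╷ │ ┌─╴ │ │ ╶─┬─┘ ╵ └───┬───┤
│   │ │ │   │ │   │         │   │
├───┴─┤ │ ┌─┘ │ ╷ └───┬───╴ │ ╷ │
│     │ │ │   │ │     │     │ │ │
│ ╶─┐ ╵ │ │ ╶─┴─┼───┐ └─┐ ╶─┴─┘ │
│   │   │ │     │   │   │       │
│ ╷ ├───┘ └─┬─╴ │ ╷ └─┐ └─────┐ │
│ │ │       │   │ │   │       │ │
│ │ └─┐ ┌─┬─┘ ┌─┘ ├─┐ └───┐ ╷ │ │
│ │   │ │ │   │   │ │     │ │ │ │
│ └─┐ │ │ │ ┌─┘ ╷ │ └───╴ │ │ │ │
│   │ │ │ │ │   │ │       │ │ │ │
│ ┌─┘ │ ╵ │ └───┘ │ ┌─────┴─┤ └─┤
│ │   │   │       │ │       │   │
│ │ ╶─┴───┴─────┬─┘ │ ┌─╴ ╷ └─╴ │
│ │             │   │ │   │     │
│ └───────────┐ ╵ ╶─┴─┘ ┌─┴───╴ │
│             │         │       │
└─────────────┴─────────┴───────┘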